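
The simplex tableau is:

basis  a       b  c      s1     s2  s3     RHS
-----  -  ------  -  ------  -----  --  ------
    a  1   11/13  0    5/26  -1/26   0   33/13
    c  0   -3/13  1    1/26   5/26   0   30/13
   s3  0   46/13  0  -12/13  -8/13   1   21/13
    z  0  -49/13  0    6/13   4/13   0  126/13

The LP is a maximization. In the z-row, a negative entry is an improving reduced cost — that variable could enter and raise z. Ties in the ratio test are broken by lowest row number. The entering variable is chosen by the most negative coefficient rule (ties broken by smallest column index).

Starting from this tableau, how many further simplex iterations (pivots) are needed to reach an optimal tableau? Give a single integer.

3

pivot: b in, s3 out → z = 525/46
pivot: s1 in, a out → z = 537/38
pivot: s2 in, c out → z = 35/2
No improving column remains; optimal.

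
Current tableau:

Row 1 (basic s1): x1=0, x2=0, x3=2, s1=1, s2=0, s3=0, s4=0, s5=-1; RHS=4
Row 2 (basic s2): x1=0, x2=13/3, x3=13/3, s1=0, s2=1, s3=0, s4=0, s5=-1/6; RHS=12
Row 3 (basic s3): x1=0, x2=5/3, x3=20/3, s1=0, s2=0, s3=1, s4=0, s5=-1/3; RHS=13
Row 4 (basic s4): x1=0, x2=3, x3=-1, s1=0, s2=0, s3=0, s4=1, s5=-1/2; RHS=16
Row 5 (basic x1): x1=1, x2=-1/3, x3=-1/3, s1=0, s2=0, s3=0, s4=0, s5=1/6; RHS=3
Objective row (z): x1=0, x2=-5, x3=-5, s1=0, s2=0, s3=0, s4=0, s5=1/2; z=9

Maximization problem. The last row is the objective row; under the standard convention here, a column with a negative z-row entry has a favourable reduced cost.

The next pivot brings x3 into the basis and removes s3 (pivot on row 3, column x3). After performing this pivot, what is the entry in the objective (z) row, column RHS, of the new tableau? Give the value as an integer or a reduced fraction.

Pivot element is row 3, column x3: 20/3.
Normalize row 3: new (row 3, RHS) = 13/(20/3) = 39/20.
z-row ← z-row − (-5)·(new row 3): 9 − (-5)·(39/20) = 75/4.

75/4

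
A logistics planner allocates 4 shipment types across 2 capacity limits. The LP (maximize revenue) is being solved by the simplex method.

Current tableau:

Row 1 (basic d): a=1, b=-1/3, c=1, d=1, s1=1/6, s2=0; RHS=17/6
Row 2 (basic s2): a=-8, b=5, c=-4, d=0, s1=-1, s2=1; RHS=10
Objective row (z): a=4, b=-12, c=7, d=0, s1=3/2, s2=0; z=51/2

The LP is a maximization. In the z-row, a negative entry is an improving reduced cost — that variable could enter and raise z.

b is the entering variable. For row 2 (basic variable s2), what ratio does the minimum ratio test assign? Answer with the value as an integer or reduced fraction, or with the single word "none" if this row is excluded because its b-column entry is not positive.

Ratio = RHS / (b entry) = 10 / 5 = 2.

2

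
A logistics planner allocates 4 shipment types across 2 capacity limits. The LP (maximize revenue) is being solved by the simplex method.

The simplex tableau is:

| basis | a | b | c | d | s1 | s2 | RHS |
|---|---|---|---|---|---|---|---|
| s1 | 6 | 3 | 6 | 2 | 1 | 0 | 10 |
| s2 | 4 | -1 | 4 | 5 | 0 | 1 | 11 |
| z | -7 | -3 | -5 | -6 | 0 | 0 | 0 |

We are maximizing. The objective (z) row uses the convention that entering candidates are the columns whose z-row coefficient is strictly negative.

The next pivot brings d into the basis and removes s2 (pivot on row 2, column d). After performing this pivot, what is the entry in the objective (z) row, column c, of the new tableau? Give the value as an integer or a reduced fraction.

Pivot element is row 2, column d: 5.
Normalize row 2: new (row 2, c) = 4/5 = 4/5.
z-row ← z-row − (-6)·(new row 2): -5 − (-6)·(4/5) = -1/5.

-1/5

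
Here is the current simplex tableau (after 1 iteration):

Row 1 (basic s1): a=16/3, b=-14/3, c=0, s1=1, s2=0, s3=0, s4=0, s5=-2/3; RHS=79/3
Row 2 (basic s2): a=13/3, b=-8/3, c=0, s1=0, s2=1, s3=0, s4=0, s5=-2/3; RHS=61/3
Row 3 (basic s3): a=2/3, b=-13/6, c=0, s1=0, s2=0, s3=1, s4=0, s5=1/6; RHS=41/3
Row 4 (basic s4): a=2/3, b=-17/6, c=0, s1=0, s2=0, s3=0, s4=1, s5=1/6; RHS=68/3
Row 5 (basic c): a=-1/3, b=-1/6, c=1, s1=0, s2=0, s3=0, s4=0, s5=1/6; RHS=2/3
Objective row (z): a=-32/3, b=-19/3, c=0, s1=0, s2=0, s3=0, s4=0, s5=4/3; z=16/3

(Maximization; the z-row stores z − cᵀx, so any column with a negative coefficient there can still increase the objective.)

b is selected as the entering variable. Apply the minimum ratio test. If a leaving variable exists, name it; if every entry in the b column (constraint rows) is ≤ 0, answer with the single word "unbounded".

unbounded

b-column entries: row 1: -14/3, row 2: -8/3, row 3: -13/6, row 4: -17/6, row 5: -1/6. All ≤ 0, so b can increase without bound; the LP is unbounded in this direction.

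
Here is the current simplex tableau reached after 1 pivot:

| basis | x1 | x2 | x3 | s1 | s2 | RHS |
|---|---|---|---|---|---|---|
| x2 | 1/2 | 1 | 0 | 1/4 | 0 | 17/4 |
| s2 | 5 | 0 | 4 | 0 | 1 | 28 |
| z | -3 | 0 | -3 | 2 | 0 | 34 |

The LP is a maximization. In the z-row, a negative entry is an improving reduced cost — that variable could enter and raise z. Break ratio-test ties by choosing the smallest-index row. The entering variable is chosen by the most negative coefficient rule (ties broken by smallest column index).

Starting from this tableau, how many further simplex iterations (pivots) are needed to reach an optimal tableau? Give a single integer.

2

pivot: x1 in, s2 out → z = 254/5
pivot: x3 in, x1 out → z = 55
No improving column remains; optimal.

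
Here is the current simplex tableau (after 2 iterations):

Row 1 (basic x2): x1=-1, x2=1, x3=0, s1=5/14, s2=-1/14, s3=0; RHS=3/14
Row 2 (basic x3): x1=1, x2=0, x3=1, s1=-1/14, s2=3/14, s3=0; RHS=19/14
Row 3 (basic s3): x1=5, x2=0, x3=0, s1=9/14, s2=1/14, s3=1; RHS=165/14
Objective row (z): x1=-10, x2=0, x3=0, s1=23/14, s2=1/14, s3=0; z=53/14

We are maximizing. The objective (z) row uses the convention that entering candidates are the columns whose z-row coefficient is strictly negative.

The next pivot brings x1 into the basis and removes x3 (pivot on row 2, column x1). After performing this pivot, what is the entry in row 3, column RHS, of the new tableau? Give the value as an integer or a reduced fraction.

Pivot element is row 2, column x1: 1.
Normalize row 2: new (row 2, RHS) = (19/14)/1 = 19/14.
row 3 ← row 3 − 5·(new row 2): 165/14 − 5·(19/14) = 5.

5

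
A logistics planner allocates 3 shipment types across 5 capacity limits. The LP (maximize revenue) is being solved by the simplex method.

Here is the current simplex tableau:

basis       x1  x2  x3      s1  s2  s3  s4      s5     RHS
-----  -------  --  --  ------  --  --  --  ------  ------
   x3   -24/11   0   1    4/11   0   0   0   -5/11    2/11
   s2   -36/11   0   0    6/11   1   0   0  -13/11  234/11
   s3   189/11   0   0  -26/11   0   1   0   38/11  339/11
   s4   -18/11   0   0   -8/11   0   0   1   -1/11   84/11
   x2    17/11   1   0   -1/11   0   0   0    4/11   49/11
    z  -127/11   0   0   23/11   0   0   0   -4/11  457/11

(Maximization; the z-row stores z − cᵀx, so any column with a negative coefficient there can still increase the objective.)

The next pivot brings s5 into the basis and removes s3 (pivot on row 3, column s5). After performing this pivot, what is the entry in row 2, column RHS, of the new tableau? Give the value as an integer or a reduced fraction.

1209/38

Pivot element is row 3, column s5: 38/11.
Normalize row 3: new (row 3, RHS) = (339/11)/(38/11) = 339/38.
row 2 ← row 2 − (-13/11)·(new row 3): 234/11 − (-13/11)·(339/38) = 1209/38.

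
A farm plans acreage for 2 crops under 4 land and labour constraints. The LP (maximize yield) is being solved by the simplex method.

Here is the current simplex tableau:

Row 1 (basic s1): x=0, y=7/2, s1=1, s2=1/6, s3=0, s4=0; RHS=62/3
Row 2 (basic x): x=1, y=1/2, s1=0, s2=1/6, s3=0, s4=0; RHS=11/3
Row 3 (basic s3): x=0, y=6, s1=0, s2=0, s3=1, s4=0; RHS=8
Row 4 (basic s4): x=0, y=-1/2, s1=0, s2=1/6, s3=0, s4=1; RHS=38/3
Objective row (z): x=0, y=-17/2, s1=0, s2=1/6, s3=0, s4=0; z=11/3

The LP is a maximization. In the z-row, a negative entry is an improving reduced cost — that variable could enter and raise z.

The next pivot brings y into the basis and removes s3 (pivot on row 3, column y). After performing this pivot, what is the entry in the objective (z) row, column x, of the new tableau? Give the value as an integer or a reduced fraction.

Pivot element is row 3, column y: 6.
Normalize row 3: new (row 3, x) = 0/6 = 0.
z-row ← z-row − (-17/2)·(new row 3): 0 − (-17/2)·0 = 0.

0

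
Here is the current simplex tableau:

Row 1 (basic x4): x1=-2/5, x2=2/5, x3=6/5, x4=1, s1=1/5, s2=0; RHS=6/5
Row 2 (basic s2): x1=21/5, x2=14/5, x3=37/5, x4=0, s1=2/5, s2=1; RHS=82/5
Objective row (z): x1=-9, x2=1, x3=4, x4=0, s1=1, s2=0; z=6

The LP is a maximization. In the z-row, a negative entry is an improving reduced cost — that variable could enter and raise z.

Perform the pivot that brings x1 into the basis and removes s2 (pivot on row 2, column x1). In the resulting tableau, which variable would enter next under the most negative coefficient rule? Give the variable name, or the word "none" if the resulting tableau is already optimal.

none

Pivot element 21/5. New z-row = old z-row − (-9)·(row 2/(21/5)).
Updated z-row coefficients: x1: 0, x2: 7, x3: 139/7, x4: 0, s1: 13/7, s2: 15/7.
No coefficient is strictly negative; the tableau after this pivot is optimal.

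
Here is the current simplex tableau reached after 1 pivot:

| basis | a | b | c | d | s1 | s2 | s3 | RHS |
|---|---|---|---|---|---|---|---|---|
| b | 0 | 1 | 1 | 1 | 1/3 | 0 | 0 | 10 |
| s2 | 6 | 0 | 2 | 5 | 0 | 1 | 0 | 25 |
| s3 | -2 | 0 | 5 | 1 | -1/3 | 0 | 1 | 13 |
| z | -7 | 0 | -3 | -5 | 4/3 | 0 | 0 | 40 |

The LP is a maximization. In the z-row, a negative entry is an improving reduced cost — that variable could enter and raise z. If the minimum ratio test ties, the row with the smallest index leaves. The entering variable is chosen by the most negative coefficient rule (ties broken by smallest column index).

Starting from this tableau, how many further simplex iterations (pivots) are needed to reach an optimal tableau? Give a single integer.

2

pivot: a in, s2 out → z = 415/6
pivot: c in, s3 out → z = 2437/34
No improving column remains; optimal.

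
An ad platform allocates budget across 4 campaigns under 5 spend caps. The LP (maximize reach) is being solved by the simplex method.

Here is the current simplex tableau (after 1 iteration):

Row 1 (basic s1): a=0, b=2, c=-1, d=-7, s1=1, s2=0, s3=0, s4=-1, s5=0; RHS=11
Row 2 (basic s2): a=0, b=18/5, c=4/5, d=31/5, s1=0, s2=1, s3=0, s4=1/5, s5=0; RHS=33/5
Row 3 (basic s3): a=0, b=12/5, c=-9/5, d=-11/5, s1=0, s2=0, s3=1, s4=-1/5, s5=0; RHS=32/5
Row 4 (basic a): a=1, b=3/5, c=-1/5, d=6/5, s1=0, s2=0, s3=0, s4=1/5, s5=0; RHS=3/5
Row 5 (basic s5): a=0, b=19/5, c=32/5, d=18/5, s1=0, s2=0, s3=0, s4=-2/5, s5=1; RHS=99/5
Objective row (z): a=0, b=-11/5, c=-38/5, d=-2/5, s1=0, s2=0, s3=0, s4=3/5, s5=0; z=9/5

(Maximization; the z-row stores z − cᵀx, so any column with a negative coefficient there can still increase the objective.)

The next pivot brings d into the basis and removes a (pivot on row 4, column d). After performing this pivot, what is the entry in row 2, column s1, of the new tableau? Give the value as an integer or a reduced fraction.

Pivot element is row 4, column d: 6/5.
Normalize row 4: new (row 4, s1) = 0/(6/5) = 0.
row 2 ← row 2 − (31/5)·(new row 4): 0 − (31/5)·0 = 0.

0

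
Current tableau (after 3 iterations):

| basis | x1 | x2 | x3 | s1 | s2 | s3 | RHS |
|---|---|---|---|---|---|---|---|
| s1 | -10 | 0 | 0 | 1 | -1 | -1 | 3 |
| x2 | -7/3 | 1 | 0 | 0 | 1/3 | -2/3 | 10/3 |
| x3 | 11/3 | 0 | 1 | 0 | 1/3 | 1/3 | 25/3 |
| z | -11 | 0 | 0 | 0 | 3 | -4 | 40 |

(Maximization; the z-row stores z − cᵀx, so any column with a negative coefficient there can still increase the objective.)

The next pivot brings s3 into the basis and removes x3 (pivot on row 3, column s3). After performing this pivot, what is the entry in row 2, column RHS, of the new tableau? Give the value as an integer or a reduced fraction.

20

Pivot element is row 3, column s3: 1/3.
Normalize row 3: new (row 3, RHS) = (25/3)/(1/3) = 25.
row 2 ← row 2 − (-2/3)·(new row 3): 10/3 − (-2/3)·25 = 20.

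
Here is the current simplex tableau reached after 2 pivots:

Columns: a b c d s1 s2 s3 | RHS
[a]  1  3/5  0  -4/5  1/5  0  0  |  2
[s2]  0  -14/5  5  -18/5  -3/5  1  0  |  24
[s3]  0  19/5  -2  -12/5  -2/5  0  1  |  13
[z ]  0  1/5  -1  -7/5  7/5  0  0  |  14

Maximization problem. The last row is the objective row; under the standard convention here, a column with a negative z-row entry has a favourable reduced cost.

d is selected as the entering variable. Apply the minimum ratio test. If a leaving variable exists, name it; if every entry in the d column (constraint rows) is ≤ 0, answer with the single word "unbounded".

unbounded

d-column entries: row 1: -4/5, row 2: -18/5, row 3: -12/5. All ≤ 0, so d can increase without bound; the LP is unbounded in this direction.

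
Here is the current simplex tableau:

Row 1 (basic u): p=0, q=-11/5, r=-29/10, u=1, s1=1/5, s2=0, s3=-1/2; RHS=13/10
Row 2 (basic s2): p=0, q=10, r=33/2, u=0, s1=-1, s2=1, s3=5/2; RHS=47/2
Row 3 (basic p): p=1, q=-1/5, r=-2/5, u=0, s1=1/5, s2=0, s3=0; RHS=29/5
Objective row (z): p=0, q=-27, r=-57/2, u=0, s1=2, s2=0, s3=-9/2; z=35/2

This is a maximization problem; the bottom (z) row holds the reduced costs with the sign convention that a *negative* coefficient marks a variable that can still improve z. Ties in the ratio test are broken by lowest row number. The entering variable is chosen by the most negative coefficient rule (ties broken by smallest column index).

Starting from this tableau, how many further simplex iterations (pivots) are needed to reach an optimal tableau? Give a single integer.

pivot: r in, s2 out → z = 639/11
pivot: q in, r out → z = 1619/20
pivot: s1 in, p out → z = 316/3
No improving column remains; optimal.

3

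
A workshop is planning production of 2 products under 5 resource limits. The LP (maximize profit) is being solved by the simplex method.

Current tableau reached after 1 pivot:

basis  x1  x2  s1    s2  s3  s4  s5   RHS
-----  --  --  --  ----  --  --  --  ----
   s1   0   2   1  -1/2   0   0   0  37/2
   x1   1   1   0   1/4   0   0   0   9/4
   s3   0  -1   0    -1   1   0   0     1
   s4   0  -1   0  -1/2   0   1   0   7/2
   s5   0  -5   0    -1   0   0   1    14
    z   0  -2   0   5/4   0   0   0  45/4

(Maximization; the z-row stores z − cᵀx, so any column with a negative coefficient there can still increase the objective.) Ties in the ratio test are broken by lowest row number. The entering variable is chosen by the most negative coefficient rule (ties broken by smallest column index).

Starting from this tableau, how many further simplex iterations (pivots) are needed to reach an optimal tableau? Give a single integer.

pivot: x2 in, x1 out → z = 63/4
No improving column remains; optimal.

1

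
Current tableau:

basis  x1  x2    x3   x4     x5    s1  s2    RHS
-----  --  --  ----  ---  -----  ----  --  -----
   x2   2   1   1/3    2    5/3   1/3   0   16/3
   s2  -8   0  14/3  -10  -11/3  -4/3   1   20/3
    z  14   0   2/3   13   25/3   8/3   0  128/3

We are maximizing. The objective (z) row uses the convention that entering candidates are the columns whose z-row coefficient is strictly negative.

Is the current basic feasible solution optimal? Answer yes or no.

No objective-row coefficient is strictly negative, so no entering variable exists; the tableau is optimal.

yes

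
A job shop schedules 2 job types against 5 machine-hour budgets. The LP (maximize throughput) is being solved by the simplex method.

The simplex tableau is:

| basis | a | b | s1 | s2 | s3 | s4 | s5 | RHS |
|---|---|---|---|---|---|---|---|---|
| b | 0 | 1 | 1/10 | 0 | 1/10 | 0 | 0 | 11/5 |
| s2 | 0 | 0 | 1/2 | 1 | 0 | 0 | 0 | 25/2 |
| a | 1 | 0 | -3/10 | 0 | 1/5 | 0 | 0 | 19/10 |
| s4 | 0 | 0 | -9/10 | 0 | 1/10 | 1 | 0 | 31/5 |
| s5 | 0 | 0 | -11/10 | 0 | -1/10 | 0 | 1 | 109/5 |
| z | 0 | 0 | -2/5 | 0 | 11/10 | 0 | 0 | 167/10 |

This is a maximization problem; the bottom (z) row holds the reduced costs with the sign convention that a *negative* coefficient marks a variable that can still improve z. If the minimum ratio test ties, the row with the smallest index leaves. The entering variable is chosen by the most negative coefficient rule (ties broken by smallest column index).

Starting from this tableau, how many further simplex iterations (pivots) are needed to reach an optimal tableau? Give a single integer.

pivot: s1 in, b out → z = 51/2
No improving column remains; optimal.

1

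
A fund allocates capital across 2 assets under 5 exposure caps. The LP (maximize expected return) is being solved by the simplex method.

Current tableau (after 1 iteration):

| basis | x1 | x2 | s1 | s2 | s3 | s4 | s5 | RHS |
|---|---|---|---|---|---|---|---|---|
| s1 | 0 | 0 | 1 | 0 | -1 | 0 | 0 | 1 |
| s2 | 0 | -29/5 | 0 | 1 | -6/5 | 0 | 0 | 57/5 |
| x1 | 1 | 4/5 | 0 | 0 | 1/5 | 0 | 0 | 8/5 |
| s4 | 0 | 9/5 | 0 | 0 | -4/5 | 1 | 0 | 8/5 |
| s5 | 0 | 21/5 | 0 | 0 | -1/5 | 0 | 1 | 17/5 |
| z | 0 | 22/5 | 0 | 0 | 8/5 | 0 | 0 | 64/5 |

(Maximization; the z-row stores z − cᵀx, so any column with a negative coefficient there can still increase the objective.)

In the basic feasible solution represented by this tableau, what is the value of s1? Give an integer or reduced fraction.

1

s1 is basic (row 1); its value is the RHS of that row: 1.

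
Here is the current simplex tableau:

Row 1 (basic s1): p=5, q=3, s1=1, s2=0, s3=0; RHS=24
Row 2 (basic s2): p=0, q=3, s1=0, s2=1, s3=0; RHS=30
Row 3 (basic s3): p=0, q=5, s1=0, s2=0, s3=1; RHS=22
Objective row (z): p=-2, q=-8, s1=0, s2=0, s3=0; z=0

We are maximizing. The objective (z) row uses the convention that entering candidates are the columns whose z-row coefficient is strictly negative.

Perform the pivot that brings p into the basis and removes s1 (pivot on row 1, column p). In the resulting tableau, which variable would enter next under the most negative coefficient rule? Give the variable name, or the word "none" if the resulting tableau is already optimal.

q

Pivot element 5. New z-row = old z-row − (-2)·(row 1/5).
Updated z-row coefficients: p: 0, q: -34/5, s1: 2/5, s2: 0, s3: 0.
The most negative is -34/5 in column q, so q would enter next.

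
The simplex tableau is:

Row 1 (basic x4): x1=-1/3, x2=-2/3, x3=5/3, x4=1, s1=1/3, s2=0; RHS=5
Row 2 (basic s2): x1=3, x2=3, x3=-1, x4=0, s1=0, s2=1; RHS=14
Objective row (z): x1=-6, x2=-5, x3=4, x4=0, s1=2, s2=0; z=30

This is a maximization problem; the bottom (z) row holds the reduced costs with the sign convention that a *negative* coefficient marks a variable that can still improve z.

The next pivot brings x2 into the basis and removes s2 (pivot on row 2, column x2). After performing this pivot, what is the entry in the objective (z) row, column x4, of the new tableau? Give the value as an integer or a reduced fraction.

0

Pivot element is row 2, column x2: 3.
Normalize row 2: new (row 2, x4) = 0/3 = 0.
z-row ← z-row − (-5)·(new row 2): 0 − (-5)·0 = 0.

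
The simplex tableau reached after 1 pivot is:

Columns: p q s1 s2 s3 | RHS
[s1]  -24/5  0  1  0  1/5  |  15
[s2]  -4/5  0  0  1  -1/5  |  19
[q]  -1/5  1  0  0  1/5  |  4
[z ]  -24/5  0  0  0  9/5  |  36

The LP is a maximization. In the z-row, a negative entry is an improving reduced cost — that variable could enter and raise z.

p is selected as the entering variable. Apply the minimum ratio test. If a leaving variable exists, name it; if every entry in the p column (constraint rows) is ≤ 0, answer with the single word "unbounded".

unbounded

p-column entries: row 1: -24/5, row 2: -4/5, row 3: -1/5. All ≤ 0, so p can increase without bound; the LP is unbounded in this direction.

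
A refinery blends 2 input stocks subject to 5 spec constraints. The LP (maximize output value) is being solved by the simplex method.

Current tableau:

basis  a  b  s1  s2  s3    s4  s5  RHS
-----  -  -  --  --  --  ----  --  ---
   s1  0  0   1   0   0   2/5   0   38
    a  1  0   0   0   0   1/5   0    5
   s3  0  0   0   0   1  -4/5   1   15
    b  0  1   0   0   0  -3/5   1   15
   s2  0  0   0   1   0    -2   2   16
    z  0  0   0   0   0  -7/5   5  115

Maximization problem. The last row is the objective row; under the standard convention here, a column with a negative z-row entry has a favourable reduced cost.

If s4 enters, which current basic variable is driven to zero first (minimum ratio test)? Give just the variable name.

Ratios: row 1 (s1): 38/(2/5) = 95; row 2 (a): 5/(1/5) = 25; row 3 (s3): entry -4/5 ≤ 0, skip; row 4 (b): entry -3/5 ≤ 0, skip; row 5 (s2): entry -2 ≤ 0, skip.
Minimum ratio 25 is in the a row, so a leaves.

a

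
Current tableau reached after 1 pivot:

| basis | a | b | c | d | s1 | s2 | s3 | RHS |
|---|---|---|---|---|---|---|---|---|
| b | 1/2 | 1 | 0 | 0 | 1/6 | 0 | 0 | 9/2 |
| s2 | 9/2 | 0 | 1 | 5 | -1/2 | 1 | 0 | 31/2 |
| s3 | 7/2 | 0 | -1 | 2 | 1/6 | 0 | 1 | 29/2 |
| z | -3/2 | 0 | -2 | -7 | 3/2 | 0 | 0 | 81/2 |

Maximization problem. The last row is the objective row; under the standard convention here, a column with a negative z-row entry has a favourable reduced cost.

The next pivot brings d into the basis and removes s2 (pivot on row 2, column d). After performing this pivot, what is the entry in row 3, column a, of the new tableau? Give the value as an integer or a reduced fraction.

Pivot element is row 2, column d: 5.
Normalize row 2: new (row 2, a) = (9/2)/5 = 9/10.
row 3 ← row 3 − 2·(new row 2): 7/2 − 2·(9/10) = 17/10.

17/10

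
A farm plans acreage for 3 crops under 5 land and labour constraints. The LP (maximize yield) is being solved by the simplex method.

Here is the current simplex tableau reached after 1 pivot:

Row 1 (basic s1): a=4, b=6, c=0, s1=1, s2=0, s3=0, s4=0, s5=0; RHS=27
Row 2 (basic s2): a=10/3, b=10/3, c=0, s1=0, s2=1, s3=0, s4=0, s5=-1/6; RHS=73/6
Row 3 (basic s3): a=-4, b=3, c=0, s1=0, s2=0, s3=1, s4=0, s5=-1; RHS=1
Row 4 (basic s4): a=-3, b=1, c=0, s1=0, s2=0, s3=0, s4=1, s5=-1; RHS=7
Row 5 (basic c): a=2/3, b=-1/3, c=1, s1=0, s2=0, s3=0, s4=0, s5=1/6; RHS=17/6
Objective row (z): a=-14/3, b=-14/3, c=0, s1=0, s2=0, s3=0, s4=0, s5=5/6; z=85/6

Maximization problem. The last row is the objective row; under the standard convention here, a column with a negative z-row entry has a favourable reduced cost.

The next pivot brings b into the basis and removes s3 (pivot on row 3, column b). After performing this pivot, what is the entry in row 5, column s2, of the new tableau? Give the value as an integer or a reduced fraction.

0

Pivot element is row 3, column b: 3.
Normalize row 3: new (row 3, s2) = 0/3 = 0.
row 5 ← row 5 − (-1/3)·(new row 3): 0 − (-1/3)·0 = 0.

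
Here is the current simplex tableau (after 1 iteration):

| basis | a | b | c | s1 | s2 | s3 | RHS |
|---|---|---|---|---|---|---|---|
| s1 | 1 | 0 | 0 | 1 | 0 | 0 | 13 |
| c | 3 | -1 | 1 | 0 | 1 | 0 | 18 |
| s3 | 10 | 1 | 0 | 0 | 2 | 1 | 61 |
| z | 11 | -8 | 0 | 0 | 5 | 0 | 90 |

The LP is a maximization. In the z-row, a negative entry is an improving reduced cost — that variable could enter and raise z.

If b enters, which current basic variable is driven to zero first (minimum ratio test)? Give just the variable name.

Ratios: row 1 (s1): entry 0 ≤ 0, skip; row 2 (c): entry -1 ≤ 0, skip; row 3 (s3): 61/1 = 61.
Minimum ratio 61 is in the s3 row, so s3 leaves.

s3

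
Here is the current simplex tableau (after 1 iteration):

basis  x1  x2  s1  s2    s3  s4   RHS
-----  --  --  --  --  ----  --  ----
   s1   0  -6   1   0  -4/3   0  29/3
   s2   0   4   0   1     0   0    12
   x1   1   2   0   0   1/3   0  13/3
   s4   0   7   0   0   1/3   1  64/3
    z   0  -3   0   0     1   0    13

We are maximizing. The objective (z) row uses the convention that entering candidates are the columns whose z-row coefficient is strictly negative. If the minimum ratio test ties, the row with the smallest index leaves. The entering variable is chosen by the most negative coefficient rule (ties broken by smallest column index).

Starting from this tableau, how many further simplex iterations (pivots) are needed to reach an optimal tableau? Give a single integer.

1

pivot: x2 in, x1 out → z = 39/2
No improving column remains; optimal.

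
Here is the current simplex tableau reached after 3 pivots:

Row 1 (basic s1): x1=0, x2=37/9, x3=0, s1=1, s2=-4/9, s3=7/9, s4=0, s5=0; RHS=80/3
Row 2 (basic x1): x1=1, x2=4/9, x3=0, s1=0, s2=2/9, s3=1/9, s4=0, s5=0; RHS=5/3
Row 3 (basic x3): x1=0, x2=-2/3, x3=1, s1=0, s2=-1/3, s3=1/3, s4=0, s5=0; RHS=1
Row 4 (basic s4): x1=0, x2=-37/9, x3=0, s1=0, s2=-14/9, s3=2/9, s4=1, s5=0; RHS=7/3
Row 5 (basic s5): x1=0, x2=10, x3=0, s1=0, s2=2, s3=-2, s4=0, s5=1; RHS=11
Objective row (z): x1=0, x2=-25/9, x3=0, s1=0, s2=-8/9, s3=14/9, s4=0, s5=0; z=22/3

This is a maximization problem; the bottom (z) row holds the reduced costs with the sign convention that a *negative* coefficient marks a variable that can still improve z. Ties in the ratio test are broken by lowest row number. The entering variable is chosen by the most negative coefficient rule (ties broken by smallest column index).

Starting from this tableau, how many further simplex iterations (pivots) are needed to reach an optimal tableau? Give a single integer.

2

pivot: x2 in, s5 out → z = 187/18
pivot: s2 in, x2 out → z = 110/9
No improving column remains; optimal.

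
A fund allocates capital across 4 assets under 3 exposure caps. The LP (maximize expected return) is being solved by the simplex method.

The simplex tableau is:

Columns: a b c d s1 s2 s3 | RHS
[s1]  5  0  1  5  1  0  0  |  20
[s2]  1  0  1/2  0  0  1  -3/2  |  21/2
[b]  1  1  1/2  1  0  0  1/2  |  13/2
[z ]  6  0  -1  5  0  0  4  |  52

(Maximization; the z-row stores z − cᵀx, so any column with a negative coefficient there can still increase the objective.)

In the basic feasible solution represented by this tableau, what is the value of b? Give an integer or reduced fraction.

b is basic (row 3); its value is the RHS of that row: 13/2.

13/2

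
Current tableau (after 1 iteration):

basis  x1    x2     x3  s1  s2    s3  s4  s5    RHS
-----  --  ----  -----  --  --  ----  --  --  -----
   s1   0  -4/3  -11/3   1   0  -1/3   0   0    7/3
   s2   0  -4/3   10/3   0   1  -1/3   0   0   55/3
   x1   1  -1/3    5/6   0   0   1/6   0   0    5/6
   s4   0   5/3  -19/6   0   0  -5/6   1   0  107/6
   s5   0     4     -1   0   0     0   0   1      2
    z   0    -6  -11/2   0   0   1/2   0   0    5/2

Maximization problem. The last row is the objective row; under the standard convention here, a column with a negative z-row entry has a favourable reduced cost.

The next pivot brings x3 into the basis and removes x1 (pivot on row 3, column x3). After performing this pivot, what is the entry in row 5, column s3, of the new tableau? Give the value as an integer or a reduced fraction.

Pivot element is row 3, column x3: 5/6.
Normalize row 3: new (row 3, s3) = (1/6)/(5/6) = 1/5.
row 5 ← row 5 − (-1)·(new row 3): 0 − (-1)·(1/5) = 1/5.

1/5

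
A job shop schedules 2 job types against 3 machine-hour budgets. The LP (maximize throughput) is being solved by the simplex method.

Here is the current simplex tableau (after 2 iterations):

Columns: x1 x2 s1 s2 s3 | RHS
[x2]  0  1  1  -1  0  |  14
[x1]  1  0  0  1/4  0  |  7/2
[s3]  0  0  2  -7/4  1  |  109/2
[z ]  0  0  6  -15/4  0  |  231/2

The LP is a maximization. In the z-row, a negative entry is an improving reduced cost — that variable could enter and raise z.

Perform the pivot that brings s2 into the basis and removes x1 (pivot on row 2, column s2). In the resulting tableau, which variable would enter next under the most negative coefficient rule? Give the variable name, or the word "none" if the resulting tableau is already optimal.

Pivot element 1/4. New z-row = old z-row − (-15/4)·(row 2/(1/4)).
Updated z-row coefficients: x1: 15, x2: 0, s1: 6, s2: 0, s3: 0.
No coefficient is strictly negative; the tableau after this pivot is optimal.

none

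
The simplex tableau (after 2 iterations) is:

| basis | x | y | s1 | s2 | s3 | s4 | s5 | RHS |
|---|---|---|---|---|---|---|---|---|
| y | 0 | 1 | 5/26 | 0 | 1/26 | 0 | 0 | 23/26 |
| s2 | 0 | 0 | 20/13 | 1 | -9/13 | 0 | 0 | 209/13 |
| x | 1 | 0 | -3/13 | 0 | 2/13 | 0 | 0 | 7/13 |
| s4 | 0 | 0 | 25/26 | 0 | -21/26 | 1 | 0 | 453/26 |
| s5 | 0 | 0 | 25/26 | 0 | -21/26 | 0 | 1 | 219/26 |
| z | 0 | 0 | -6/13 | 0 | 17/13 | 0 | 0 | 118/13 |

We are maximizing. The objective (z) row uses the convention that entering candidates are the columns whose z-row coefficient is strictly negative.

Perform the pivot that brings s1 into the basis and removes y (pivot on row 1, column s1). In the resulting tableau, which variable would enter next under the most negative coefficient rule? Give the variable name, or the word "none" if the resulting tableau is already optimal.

none

Pivot element 5/26. New z-row = old z-row − (-6/13)·(row 1/(5/26)).
Updated z-row coefficients: x: 0, y: 12/5, s1: 0, s2: 0, s3: 7/5, s4: 0, s5: 0.
No coefficient is strictly negative; the tableau after this pivot is optimal.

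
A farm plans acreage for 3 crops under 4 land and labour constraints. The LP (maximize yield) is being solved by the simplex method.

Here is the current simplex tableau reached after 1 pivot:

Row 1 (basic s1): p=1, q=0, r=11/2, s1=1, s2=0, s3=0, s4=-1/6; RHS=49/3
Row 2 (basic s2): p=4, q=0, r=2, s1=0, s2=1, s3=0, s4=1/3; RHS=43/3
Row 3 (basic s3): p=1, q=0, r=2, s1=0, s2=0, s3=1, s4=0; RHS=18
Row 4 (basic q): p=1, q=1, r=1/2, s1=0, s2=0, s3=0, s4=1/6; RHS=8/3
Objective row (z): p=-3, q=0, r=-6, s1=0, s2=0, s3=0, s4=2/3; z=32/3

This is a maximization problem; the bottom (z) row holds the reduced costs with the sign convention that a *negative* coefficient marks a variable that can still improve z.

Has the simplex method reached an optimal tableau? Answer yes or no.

Column p has objective-row coefficient -3, which is negative; an improving pivot exists, so not yet optimal.

no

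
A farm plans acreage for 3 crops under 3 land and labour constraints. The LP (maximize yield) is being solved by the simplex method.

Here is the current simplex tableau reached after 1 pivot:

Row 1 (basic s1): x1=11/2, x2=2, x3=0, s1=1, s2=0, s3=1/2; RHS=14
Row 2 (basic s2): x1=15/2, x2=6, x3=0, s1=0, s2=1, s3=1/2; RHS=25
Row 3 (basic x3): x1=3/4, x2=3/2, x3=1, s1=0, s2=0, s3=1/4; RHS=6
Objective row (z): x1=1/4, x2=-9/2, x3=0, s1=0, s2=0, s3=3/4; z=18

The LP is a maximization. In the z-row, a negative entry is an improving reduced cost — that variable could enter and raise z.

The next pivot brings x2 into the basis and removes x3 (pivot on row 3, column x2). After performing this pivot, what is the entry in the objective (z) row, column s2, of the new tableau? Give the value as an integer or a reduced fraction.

0

Pivot element is row 3, column x2: 3/2.
Normalize row 3: new (row 3, s2) = 0/(3/2) = 0.
z-row ← z-row − (-9/2)·(new row 3): 0 − (-9/2)·0 = 0.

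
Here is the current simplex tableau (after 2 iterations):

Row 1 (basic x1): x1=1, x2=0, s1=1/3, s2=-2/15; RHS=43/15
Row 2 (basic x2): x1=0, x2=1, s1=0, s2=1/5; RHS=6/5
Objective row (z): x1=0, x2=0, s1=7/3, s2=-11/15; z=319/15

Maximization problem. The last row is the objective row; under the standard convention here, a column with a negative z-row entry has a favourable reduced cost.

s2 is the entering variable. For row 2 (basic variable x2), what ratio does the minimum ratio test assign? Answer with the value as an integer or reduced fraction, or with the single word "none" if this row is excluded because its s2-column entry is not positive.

Ratio = RHS / (s2 entry) = (6/5) / (1/5) = 6.

6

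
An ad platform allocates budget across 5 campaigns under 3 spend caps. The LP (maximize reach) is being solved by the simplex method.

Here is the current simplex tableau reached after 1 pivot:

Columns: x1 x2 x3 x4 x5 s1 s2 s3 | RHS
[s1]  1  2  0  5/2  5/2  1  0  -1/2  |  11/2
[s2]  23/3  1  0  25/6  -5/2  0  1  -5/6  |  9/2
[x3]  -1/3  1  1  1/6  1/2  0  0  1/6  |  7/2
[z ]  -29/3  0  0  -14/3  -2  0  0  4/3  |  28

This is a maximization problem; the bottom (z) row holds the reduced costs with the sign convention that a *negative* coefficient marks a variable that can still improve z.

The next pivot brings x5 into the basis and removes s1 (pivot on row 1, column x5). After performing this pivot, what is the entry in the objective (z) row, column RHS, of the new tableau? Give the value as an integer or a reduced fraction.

Pivot element is row 1, column x5: 5/2.
Normalize row 1: new (row 1, RHS) = (11/2)/(5/2) = 11/5.
z-row ← z-row − (-2)·(new row 1): 28 − (-2)·(11/5) = 162/5.

162/5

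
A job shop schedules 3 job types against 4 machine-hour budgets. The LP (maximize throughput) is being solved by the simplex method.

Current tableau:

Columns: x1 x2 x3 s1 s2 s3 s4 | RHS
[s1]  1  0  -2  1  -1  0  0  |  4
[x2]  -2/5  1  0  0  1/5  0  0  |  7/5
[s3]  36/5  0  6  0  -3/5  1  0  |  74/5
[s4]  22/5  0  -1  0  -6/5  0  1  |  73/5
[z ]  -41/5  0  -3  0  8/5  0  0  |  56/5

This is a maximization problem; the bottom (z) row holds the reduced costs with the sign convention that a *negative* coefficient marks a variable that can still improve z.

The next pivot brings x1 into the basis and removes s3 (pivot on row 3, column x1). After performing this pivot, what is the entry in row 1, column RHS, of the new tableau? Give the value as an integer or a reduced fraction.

35/18

Pivot element is row 3, column x1: 36/5.
Normalize row 3: new (row 3, RHS) = (74/5)/(36/5) = 37/18.
row 1 ← row 1 − 1·(new row 3): 4 − 1·(37/18) = 35/18.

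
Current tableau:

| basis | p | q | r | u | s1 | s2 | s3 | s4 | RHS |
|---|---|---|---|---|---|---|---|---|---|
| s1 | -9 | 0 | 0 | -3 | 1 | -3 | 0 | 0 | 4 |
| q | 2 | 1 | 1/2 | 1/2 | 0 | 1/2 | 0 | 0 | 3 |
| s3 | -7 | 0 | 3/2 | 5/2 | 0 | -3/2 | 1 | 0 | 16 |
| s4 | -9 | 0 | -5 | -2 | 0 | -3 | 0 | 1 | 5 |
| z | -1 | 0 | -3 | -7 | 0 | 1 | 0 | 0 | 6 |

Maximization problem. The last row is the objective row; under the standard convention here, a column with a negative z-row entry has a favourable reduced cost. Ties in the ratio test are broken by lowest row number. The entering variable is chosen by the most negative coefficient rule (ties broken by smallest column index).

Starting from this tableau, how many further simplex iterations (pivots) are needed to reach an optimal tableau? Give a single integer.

pivot: u in, q out → z = 48
No improving column remains; optimal.

1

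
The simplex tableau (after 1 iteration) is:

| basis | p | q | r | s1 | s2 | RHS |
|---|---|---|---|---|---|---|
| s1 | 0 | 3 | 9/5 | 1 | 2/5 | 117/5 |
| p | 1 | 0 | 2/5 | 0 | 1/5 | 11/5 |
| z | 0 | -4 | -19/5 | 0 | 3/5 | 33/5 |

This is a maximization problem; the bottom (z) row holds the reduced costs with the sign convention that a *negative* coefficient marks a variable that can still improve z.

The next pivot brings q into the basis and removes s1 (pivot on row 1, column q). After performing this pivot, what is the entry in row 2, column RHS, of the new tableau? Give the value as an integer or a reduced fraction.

Pivot element is row 1, column q: 3.
Normalize row 1: new (row 1, RHS) = (117/5)/3 = 39/5.
row 2 ← row 2 − 0·(new row 1): 11/5 − 0·(39/5) = 11/5.

11/5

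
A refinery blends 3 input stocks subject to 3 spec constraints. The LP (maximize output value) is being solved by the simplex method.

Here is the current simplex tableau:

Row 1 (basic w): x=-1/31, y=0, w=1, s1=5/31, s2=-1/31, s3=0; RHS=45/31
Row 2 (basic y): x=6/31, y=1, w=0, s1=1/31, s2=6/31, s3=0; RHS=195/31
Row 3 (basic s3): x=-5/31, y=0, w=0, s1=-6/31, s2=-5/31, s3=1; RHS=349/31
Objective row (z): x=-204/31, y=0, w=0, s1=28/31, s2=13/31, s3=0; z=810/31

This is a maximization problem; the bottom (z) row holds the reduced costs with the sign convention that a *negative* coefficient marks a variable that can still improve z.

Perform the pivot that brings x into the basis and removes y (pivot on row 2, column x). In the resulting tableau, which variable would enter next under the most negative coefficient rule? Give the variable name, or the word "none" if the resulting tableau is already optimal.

Pivot element 6/31. New z-row = old z-row − (-204/31)·(row 2/(6/31)).
Updated z-row coefficients: x: 0, y: 34, w: 0, s1: 2, s2: 7, s3: 0.
No coefficient is strictly negative; the tableau after this pivot is optimal.

none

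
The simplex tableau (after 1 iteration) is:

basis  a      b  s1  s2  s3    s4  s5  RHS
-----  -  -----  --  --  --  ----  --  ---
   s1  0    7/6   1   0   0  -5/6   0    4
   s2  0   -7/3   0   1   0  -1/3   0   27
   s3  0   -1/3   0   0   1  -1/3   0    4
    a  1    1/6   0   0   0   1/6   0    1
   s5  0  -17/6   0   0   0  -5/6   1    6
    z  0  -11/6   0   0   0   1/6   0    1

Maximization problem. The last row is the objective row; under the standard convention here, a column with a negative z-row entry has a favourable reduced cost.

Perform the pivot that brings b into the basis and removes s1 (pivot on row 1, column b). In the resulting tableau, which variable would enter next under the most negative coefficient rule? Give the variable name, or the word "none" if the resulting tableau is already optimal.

s4

Pivot element 7/6. New z-row = old z-row − (-11/6)·(row 1/(7/6)).
Updated z-row coefficients: a: 0, b: 0, s1: 11/7, s2: 0, s3: 0, s4: -8/7, s5: 0.
The most negative is -8/7 in column s4, so s4 would enter next.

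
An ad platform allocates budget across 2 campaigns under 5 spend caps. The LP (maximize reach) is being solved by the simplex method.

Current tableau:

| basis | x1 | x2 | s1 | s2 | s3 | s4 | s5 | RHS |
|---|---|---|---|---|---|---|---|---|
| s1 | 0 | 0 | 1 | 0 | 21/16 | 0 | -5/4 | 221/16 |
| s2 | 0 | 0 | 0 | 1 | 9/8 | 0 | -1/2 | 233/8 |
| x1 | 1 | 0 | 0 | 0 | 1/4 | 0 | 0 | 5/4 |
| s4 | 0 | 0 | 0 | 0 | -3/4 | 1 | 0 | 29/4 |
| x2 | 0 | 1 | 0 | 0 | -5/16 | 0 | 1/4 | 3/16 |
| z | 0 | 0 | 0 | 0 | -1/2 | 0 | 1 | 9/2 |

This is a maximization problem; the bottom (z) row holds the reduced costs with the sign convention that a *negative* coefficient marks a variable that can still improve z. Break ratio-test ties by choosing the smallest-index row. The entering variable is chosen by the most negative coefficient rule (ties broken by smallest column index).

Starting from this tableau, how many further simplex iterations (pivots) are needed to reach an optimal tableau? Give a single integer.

pivot: s3 in, x1 out → z = 7
No improving column remains; optimal.

1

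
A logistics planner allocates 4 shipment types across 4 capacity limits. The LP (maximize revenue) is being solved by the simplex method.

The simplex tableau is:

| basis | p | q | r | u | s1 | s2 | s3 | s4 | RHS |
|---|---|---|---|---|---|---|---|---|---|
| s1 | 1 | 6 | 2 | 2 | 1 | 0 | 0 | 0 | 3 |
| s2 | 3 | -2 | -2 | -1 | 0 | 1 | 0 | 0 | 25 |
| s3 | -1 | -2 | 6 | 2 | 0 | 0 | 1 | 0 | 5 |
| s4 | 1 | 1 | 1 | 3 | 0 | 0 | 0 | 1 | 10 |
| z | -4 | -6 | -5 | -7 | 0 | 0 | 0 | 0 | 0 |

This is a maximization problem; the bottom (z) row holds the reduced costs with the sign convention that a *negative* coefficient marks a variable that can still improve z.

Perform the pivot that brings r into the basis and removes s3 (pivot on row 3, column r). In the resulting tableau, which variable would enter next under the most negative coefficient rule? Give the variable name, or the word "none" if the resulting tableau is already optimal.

Pivot element 6. New z-row = old z-row − (-5)·(row 3/6).
Updated z-row coefficients: p: -29/6, q: -23/3, r: 0, u: -16/3, s1: 0, s2: 0, s3: 5/6, s4: 0.
The most negative is -23/3 in column q, so q would enter next.

q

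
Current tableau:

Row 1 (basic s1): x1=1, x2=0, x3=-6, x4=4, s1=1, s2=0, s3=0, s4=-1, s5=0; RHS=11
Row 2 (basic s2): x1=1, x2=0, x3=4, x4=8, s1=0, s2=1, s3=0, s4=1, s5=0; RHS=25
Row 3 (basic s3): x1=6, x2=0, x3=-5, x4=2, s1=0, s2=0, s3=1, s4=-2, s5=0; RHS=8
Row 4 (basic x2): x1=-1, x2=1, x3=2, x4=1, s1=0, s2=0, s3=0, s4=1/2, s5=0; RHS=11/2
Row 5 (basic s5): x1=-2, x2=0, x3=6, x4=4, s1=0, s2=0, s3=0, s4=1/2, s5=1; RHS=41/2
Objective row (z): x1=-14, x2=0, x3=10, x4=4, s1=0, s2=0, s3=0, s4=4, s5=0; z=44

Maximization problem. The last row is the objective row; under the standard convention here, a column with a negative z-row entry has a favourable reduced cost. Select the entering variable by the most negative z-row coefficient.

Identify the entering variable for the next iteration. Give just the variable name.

x1

Objective-row coefficients: x1: -14, x2: 0, x3: 10, x4: 4, s1: 0, s2: 0, s3: 0, s4: 4, s5: 0.
The most negative is -14 in column x1, so x1 enters.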